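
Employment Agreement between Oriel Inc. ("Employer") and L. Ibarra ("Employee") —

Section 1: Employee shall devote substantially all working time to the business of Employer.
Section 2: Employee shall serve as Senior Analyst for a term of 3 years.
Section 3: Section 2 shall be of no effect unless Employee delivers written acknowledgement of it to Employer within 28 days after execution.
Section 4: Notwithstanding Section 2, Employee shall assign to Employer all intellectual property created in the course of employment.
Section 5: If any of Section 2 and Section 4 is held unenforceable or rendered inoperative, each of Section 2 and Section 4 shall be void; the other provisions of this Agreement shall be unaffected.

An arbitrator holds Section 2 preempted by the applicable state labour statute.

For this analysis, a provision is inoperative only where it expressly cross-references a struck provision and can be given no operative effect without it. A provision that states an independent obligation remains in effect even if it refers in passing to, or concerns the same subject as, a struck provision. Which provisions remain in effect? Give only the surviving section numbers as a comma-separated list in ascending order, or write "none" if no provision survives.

1, 5

Section 2 is struck. The only function of Section 3 is the acknowledgement condition for Section 2, so it cannot stand once Section 2 is removed. Section 5 declares Section 2 and Section 4 mutually dependent; since one of them has fallen, all of them are of no effect. That brings down Section 4 as well. The remainder continues in force under Section 5. That leaves Section 1 and Section 5 in effect.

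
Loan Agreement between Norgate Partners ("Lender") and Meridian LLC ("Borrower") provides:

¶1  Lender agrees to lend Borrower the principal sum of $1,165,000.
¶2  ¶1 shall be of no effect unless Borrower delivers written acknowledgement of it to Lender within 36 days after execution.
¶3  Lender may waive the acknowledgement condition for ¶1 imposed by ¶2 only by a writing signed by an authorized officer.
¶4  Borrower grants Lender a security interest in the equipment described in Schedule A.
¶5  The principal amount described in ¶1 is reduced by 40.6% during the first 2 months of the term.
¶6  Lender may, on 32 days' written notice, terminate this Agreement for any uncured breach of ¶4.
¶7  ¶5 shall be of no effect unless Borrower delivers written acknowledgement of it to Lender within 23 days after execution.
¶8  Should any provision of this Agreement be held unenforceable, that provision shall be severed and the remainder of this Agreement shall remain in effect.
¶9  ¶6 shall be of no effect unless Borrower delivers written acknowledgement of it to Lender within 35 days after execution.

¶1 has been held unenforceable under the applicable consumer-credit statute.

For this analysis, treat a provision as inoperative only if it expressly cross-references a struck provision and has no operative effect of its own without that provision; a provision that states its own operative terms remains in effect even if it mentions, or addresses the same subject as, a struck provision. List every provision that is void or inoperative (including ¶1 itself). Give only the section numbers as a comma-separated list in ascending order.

¶1 is struck. ¶2 has no operative effect of its own apart from ¶1 and is therefore inoperative. ¶5 operates only by reference to ¶1, so it falls with ¶1. ¶3 has no operative effect of its own apart from ¶2 and is therefore inoperative. The only function of ¶7 is the acknowledgement condition for ¶5, so it cannot stand once ¶5 is removed. ¶8 is a severability clause and preserves every provision that can still be given independent effect. ¶4, ¶6, ¶8, and ¶9 remain in effect.

1, 2, 3, 5, 7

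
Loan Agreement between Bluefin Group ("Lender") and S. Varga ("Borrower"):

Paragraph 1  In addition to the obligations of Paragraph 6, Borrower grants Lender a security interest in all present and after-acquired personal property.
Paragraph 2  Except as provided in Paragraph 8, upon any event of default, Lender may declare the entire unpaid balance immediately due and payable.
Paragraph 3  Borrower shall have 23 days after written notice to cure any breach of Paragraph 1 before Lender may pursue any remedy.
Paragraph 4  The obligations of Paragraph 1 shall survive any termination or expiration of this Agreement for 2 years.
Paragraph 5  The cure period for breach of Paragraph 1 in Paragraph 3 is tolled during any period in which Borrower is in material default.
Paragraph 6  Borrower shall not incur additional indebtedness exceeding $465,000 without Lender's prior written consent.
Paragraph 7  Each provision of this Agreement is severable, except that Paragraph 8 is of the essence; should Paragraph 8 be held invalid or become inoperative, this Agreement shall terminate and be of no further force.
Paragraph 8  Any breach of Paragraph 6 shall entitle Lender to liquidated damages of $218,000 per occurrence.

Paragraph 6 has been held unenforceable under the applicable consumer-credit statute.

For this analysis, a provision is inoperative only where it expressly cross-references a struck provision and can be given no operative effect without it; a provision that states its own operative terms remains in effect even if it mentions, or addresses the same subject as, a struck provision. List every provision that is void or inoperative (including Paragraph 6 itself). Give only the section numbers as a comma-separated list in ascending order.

Paragraph 6 is struck. Paragraph 8 has no operative effect of its own apart from Paragraph 6 and is therefore inoperative. Paragraph 7 makes Paragraph 8 an essential term, and Paragraph 8 has been rendered inoperative by the cascade; under Paragraph 7, the entire Agreement is therefore void. No provision of the Agreement survives.

1, 2, 3, 4, 5, 6, 7, 8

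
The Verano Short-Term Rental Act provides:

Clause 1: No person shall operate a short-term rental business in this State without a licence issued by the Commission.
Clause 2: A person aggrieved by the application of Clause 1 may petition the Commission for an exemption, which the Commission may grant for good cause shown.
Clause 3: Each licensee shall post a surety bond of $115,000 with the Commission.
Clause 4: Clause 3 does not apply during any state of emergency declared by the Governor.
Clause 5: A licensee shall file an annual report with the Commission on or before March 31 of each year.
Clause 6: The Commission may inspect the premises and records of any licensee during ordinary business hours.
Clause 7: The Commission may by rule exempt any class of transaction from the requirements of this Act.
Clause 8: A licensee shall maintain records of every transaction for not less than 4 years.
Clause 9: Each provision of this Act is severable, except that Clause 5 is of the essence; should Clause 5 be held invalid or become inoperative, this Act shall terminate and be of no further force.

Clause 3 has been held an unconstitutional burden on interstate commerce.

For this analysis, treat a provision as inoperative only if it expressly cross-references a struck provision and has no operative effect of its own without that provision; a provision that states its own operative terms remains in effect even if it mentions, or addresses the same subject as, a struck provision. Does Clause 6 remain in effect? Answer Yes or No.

Yes

Clause 3 is struck. Clause 4 has no operative effect of its own apart from Clause 3 and is therefore inoperative. Clause 9 makes Clause 5 an essential term, but Clause 5 is unaffected, so the severability proviso in Clause 9 preserves the remaining provisions. The provisions still in force are Clause 1, Clause 2, Clause 5, Clause 6, Clause 7, Clause 8, and Clause 9. Clause 6 is among the surviving provisions, so the answer is yes.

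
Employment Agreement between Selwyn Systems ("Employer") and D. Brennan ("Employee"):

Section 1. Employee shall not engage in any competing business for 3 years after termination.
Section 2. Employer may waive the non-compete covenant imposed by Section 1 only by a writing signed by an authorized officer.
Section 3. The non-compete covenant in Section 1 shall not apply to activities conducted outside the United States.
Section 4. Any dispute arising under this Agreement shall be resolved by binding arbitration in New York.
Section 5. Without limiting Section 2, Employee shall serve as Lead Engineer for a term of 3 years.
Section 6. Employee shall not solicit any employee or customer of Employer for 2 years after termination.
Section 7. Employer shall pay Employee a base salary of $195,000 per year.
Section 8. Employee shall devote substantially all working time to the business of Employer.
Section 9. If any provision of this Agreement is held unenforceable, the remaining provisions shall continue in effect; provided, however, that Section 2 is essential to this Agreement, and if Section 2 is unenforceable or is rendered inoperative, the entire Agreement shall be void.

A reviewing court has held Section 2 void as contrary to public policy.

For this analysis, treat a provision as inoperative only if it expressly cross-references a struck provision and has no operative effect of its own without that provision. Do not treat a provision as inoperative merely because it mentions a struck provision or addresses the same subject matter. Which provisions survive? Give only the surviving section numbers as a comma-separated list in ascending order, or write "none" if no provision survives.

none

Section 2 is struck. Nothing else in the Agreement is defined by reference to Section 2. Section 9 makes Section 2 an essential term, and Section 2 is the provision held invalid; under Section 9, the entire Agreement is therefore void. No provision of the Agreement survives.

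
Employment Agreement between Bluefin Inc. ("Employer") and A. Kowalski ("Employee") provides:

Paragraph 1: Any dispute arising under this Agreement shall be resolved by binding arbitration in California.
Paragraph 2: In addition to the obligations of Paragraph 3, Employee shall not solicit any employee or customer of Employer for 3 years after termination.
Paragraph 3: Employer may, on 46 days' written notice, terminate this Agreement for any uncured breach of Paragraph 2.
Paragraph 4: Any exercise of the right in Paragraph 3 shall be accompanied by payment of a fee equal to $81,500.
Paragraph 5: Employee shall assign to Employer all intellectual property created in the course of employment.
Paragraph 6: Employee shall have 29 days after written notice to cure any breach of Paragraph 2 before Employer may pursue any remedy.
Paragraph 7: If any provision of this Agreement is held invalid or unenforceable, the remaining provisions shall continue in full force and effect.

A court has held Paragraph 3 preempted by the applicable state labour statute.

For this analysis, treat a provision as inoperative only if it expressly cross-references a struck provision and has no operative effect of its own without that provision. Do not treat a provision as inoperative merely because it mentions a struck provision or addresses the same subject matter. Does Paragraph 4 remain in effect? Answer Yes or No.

Paragraph 3 is struck. Paragraph 4 merely fixes the exercise fee for Paragraph 3; with Paragraph 3 gone it has nothing to operate on and falls away. Paragraph 2 mentions Paragraph 3 but its own obligation stands independently of Paragraph 3, so Paragraph 2 is not affected. Paragraph 7 is a severability clause and preserves every provision that can still be given independent effect. The provisions still in force are Paragraph 1, Paragraph 2, Paragraph 5, Paragraph 6, and Paragraph 7. Paragraph 4 is among the inoperative provisions, so the answer is no.

No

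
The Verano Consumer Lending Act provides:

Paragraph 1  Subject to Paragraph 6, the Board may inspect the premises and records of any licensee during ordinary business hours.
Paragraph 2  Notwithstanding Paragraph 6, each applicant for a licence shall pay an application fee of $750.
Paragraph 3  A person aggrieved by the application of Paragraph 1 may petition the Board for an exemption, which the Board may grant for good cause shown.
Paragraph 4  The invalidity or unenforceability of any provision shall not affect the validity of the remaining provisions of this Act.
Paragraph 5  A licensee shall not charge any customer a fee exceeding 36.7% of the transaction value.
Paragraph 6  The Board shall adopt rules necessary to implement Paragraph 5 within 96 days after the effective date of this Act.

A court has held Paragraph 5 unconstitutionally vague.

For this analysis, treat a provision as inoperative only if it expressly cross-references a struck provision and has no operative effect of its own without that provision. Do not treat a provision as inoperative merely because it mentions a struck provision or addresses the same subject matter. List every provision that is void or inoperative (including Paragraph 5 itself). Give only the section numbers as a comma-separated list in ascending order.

Paragraph 5 is struck. Paragraph 6 operates only by reference to Paragraph 5, so it falls with Paragraph 5. Paragraph 2 mentions Paragraph 6 but its own obligation stands independently of Paragraph 6, so Paragraph 2 is not affected. Paragraph 1 mentions Paragraph 6 but its own obligation stands independently of Paragraph 6, so Paragraph 1 is not affected. Paragraph 4 is a severability clause and preserves every provision that can still be given independent effect. The provisions still in force are Paragraph 1, Paragraph 2, Paragraph 3, and Paragraph 4.

5, 6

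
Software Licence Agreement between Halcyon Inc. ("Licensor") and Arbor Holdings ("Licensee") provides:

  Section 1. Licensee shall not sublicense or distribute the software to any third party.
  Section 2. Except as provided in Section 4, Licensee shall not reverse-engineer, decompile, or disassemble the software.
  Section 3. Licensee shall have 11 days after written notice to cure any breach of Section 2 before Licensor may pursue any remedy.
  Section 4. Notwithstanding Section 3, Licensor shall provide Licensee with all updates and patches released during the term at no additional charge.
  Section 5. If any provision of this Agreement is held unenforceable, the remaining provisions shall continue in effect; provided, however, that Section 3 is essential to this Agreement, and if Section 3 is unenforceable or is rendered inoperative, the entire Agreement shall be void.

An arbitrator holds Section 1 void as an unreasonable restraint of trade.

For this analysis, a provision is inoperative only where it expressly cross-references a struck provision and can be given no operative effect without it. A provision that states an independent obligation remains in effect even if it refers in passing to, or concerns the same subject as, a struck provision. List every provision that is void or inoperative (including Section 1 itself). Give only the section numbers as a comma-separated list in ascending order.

1

Section 1 is struck. Nothing else in the Agreement is defined by reference to Section 1. Section 5 makes Section 3 an essential term, but Section 3 is unaffected, so the severability proviso in Section 5 preserves the remaining provisions. Section 2, Section 3, Section 4, and Section 5 remain in effect.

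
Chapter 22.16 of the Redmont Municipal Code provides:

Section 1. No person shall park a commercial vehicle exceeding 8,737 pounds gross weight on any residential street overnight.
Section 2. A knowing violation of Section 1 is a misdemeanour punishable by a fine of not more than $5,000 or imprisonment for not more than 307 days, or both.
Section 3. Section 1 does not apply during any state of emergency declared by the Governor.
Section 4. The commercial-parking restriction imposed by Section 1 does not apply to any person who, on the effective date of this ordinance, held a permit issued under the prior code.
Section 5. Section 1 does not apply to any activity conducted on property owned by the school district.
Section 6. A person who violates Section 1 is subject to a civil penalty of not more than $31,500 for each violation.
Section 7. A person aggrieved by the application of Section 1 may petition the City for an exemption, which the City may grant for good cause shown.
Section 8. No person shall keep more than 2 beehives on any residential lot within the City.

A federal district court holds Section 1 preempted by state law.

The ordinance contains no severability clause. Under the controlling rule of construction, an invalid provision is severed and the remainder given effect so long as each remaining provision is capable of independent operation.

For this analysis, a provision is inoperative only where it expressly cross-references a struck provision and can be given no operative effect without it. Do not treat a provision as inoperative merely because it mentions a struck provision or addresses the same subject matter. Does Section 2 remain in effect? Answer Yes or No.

Section 1 is struck. Section 2 has no operative effect of its own apart from Section 1 and is therefore inoperative. Section 3 operates only by reference to Section 1, so it falls with Section 1. Section 4 has no operative effect of its own apart from Section 1 and is therefore inoperative. Section 5 has no operative effect of its own apart from Section 1 and is therefore inoperative. Section 6 merely fixes the civil penalty for violating Section 1; with Section 1 gone it has nothing to operate on and falls away. Section 7 operates only by reference to Section 1, so it falls with Section 1. With no severability clause, the stated default rule severs what cannot stand and enforces each remaining provision that can operate on its own. Only Section 8 remains in effect. Section 2 is among the inoperative provisions, so the answer is no.

No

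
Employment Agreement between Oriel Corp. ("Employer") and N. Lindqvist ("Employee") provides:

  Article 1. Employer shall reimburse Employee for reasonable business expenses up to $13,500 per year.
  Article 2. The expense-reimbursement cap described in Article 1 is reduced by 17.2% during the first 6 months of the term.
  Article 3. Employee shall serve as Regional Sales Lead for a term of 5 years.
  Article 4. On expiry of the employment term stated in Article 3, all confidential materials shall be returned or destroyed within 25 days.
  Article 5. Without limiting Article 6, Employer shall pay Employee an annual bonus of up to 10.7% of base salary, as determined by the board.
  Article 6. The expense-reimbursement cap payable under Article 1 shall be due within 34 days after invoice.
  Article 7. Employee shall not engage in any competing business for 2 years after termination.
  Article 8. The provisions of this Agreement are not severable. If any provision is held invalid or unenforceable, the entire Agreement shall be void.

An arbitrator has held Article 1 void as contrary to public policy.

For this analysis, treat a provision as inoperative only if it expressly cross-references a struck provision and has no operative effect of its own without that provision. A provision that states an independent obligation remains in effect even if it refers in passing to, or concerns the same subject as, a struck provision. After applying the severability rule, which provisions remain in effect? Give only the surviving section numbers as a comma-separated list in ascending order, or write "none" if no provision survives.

none

Article 1 is struck. The whole of Article 2 is the introductory reduction to the expense-reimbursement cap, defined by reference to Article 1, so Article 2 cannot stand once Article 1 is removed. Article 6 has no operative effect of its own apart from Article 1 and is therefore inoperative. Article 8 provides that the Agreement is not severable, so the invalidity of any one provision voids the entire Agreement. No provision of the Agreement survives.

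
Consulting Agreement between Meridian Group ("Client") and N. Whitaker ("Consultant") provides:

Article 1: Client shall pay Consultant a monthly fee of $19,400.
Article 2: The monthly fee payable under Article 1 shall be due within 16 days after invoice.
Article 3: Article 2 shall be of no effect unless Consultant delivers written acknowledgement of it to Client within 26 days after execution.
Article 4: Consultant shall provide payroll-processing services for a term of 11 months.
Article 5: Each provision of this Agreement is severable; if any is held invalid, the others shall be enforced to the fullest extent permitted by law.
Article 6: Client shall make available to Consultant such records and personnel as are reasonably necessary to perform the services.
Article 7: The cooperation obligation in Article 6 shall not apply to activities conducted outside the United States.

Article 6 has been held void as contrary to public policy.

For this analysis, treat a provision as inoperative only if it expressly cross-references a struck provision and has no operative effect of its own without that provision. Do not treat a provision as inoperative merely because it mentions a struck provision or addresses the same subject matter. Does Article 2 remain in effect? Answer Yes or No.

Yes

Article 6 is struck. Article 7 does nothing except set the carve-out from the cooperation obligation by reference to Article 6; with Article 6 gone it has no independent effect and is inoperative. Under the severability clause in Article 5, the remaining provisions continue in force. The provisions still in force are Article 1, Article 2, Article 3, Article 4, and Article 5. Article 2 is among the surviving provisions, so the answer is yes.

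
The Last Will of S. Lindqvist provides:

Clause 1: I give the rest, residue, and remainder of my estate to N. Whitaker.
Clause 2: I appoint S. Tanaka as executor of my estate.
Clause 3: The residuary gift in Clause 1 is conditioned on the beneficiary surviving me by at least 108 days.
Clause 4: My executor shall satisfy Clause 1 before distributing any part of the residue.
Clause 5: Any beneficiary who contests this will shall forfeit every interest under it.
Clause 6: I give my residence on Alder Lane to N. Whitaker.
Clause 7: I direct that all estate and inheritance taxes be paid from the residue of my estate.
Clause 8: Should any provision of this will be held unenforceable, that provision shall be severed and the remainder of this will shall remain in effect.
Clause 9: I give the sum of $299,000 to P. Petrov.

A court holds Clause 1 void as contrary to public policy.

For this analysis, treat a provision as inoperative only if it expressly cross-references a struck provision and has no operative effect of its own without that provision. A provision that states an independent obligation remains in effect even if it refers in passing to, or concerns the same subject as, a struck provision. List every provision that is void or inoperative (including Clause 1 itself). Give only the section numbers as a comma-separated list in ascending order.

1, 3, 4

Clause 1 is struck. Clause 3 has no operative effect of its own apart from Clause 1 and is therefore inoperative. Clause 4 has no operative effect of its own apart from Clause 1 and is therefore inoperative. Under the severability clause in Clause 8, the remaining provisions continue in force. That leaves Clause 2, Clause 5, Clause 6, Clause 7, Clause 8, and Clause 9 in effect.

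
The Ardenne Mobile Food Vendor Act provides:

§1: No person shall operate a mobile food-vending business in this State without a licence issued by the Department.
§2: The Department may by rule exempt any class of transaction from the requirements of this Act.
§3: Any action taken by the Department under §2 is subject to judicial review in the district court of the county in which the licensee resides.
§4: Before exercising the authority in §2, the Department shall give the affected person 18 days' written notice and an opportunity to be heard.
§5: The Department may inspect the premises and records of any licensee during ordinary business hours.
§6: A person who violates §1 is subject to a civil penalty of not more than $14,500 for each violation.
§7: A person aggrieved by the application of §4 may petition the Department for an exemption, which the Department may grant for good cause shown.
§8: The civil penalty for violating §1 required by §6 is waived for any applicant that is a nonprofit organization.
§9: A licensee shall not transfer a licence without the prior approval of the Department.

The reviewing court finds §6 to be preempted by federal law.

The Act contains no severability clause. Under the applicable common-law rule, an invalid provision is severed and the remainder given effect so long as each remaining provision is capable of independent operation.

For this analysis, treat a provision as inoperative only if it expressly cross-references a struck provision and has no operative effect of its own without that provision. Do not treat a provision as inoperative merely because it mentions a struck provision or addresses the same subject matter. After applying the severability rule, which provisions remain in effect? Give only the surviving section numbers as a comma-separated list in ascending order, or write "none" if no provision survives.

§6 is struck. §8 has no operative effect of its own apart from §6 and is therefore inoperative. With no severability clause, the stated default rule severs what cannot stand and enforces each remaining provision that can operate on its own. The provisions still in force are §1, §2, §3, §4, §5, §7, and §9.

1, 2, 3, 4, 5, 7, 9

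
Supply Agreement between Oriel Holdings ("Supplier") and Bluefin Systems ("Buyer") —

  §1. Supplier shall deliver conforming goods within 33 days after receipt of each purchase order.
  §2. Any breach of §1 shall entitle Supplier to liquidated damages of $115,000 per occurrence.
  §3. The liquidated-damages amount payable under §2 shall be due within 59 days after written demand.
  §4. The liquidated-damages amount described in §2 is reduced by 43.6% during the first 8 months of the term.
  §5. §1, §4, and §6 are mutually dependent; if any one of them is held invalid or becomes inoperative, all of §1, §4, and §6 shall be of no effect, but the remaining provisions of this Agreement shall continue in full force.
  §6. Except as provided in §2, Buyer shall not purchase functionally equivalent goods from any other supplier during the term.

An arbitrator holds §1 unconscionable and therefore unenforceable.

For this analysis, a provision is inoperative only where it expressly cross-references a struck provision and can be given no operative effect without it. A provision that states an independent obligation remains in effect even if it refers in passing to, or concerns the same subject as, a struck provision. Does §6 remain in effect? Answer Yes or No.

No

§1 is struck. §2 operates only by reference to §1, so it falls with §1. §3 operates only by reference to §2, so it falls with §2. §4 does nothing except set the introductory reduction to the liquidated-damages amount by reference to §2; with §2 gone it has no independent effect and is inoperative. §5 declares §1, §4, and §6 mutually dependent; since one of them has fallen, all of them are of no effect. That brings down §6 as well. The remainder continues in force under §5. Only §5 remains in effect. §6 is among the inoperative provisions, so the answer is no.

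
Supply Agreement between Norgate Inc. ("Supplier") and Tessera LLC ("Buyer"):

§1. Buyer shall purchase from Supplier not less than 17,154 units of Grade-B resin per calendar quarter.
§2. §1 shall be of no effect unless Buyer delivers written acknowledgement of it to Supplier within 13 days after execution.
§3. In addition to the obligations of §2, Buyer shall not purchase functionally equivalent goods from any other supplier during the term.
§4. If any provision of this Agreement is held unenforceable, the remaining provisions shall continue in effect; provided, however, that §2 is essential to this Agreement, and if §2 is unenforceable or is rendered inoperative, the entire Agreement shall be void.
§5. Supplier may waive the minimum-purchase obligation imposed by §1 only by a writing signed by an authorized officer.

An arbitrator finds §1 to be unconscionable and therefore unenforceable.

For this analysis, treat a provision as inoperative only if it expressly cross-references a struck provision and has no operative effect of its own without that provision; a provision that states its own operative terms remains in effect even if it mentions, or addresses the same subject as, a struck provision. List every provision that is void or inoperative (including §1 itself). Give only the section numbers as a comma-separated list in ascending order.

1, 2, 3, 4, 5

§1 is struck. §2 operates only by reference to §1, so it falls with §1. The only function of §5 is the waiver condition for §1, so it cannot stand once §1 is removed. §4 makes §2 an essential term, and §2 has been rendered inoperative by the cascade; under §4, the entire Agreement is therefore void. No provision of the Agreement survives.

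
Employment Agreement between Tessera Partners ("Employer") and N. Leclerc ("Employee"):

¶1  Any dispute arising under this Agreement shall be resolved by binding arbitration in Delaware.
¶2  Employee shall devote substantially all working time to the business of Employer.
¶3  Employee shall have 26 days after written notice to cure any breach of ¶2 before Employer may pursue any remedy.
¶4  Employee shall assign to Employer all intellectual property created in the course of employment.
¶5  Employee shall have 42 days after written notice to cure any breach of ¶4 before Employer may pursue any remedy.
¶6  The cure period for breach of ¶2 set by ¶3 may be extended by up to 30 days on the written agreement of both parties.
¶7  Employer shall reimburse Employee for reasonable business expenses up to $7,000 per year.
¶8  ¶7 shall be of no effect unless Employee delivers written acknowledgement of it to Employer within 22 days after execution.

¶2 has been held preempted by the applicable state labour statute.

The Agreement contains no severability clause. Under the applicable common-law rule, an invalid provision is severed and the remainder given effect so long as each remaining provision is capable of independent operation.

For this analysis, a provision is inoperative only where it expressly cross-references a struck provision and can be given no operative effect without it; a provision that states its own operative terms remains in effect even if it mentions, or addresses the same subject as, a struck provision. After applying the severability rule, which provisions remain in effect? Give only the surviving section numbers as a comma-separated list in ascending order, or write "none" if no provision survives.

¶2 is struck. ¶3 merely fixes the cure period for breach of ¶2; with ¶2 gone it has nothing to operate on and falls away. The whole of ¶6 is the extension of the cure period for breach of ¶2, defined by reference to ¶3, so ¶6 cannot stand once ¶3 is removed. With no severability clause, the stated default rule severs what cannot stand and enforces each remaining provision that can operate on its own. The provisions still in force are ¶1, ¶4, ¶5, ¶7, and ¶8.

1, 4, 5, 7, 8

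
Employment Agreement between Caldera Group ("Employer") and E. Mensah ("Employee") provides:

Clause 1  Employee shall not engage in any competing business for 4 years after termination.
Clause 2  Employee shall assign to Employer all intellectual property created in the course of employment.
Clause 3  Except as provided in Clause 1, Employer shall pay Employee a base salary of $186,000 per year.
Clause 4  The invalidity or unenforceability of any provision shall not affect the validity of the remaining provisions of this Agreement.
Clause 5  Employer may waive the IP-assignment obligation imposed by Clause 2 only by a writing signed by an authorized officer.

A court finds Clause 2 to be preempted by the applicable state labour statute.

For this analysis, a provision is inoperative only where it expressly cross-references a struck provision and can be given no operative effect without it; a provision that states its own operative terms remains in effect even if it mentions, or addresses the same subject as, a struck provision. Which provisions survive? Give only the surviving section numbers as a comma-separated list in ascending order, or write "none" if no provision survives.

1, 3, 4

Clause 2 is struck. Clause 5 merely fixes the waiver condition for Clause 2; with Clause 2 gone it has nothing to operate on and falls away. Under the severability clause in Clause 4, the remaining provisions continue in force. That leaves Clause 1, Clause 3, and Clause 4 in effect.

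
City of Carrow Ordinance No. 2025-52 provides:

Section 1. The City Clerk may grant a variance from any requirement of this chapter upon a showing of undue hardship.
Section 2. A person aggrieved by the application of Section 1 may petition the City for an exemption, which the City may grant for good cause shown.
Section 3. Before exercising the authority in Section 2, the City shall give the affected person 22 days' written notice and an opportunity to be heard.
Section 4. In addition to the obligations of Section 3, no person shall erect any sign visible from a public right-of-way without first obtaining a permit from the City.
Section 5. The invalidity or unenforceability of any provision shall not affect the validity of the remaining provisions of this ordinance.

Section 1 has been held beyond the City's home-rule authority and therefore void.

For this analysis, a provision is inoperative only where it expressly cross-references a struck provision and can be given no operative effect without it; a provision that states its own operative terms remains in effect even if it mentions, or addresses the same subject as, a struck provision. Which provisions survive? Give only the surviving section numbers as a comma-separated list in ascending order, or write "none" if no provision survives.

4, 5

Section 1 is struck. The only function of Section 2 is the exemption procedure for Section 1, so it cannot stand once Section 1 is removed. Section 3 merely fixes the notice-and-hearing requirement for Section 2; with Section 2 gone it has nothing to operate on and falls away. Although Section 4 refers to Section 3, its operative terms do not depend on Section 3, so it remains in effect. Under the severability clause in Section 5, the remaining provisions continue in force. The provisions still in force are Section 4 and Section 5.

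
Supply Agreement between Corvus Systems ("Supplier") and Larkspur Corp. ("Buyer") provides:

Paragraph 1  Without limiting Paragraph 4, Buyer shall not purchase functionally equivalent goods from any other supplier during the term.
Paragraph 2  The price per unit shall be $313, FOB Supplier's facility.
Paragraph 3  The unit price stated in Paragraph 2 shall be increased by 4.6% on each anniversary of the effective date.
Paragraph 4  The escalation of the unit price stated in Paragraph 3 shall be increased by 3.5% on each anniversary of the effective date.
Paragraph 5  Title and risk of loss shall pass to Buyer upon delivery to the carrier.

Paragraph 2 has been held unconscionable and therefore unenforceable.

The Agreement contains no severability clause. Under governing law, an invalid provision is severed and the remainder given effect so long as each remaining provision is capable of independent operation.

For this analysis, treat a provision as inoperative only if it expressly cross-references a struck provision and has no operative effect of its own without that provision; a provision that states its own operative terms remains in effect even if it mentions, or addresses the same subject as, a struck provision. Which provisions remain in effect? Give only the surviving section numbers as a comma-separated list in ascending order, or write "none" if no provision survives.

1, 5

Paragraph 2 is struck. The whole of Paragraph 3 is the escalation of the unit price, defined by reference to Paragraph 2, so Paragraph 3 cannot stand once Paragraph 2 is removed. Paragraph 4 does nothing except set the escalation of the escalation of the unit price by reference to Paragraph 3; with Paragraph 3 gone it has no independent effect and is inoperative. Paragraph 1 mentions Paragraph 4 but its own obligation stands independently of Paragraph 4, so Paragraph 1 is not affected. Under the stated default rule, only provisions that cannot operate independently fall away; the rest are enforced. That leaves Paragraph 1 and Paragraph 5 in effect.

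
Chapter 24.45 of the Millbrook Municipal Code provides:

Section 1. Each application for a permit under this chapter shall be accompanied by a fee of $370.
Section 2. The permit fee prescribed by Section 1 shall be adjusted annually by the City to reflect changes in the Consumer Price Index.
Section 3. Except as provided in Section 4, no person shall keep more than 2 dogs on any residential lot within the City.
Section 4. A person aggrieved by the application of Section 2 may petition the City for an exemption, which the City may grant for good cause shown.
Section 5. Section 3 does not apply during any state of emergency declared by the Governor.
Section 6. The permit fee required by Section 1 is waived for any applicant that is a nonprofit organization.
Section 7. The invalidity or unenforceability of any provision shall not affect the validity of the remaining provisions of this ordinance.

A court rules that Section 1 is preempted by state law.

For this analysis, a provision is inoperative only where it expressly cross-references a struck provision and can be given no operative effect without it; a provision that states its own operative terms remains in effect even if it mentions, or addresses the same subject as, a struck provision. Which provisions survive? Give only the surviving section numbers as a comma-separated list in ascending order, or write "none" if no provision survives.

3, 5, 7

Section 1 is struck. The whole of Section 2 is the indexation of the permit fee, defined by reference to Section 1, so Section 2 cannot stand once Section 1 is removed. Section 6 operates only by reference to Section 1, so it falls with Section 1. The only function of Section 4 is the exemption procedure for Section 2, so it cannot stand once Section 2 is removed. Although Section 3 refers to Section 4, its operative terms do not depend on Section 4, so it remains in effect. Section 7 is a severability clause and preserves every provision that can still be given independent effect. The provisions still in force are Section 3, Section 5, and Section 7.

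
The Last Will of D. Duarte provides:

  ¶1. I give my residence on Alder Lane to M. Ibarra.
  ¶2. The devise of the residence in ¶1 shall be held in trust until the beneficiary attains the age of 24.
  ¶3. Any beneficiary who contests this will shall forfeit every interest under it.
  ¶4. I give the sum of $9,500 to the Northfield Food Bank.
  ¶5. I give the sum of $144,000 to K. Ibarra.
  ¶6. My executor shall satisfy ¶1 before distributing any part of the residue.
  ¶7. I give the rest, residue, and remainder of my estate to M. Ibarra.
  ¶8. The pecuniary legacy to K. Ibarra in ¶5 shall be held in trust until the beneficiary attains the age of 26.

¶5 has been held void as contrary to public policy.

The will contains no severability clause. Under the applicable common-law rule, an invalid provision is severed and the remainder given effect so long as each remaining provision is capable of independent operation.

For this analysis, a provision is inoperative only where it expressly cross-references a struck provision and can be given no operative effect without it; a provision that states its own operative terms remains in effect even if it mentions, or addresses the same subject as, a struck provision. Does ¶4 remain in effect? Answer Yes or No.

Yes

¶5 is struck. ¶8 has no operative effect of its own apart from ¶5 and is therefore inoperative. With no severability clause, the stated default rule severs what cannot stand and enforces each remaining provision that can operate on its own. The provisions still in force are ¶1, ¶2, ¶3, ¶4, ¶6, and ¶7. ¶4 is among the surviving provisions, so the answer is yes.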